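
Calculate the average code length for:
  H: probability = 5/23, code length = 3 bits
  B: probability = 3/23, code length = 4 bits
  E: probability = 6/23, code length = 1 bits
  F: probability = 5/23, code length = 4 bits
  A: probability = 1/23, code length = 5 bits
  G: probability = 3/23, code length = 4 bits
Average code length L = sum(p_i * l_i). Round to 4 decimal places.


Weighted contributions p_i * l_i:
  H: (5/23) * 3 = 15/23
  B: (3/23) * 4 = 12/23
  E: (6/23) * 1 = 6/23
  F: (5/23) * 4 = 20/23
  A: (1/23) * 5 = 5/23
  G: (3/23) * 4 = 12/23
Sum = (15 + 12 + 6 + 20 + 5 + 12)/23 = 70/23

L = 70/23 = 3.0435 bits/symbol


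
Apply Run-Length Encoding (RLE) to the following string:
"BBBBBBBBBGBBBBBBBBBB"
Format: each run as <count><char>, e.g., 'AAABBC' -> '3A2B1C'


Scanning runs left to right:
  i=0: run of 'B' x 9 -> '9B'
  i=9: run of 'G' x 1 -> '1G'
  i=10: run of 'B' x 10 -> '10B'

RLE = 9B1G10B


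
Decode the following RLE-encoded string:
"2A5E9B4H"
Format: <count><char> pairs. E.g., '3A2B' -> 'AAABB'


Expanding each <count><char> pair:
  2A -> 'AA'
  5E -> 'EEEEE'
  9B -> 'BBBBBBBBB'
  4H -> 'HHHH'

Decoded = AAEEEEEBBBBBBBBBHHHH


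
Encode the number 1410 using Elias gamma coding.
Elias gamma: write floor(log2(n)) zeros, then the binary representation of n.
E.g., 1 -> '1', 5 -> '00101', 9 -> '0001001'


num_bits = floor(log2(1410)) + 1 = 11
leading_zeros = num_bits - 1 = 10
binary(1410) = 10110000010

Elias gamma(1410) = '0000000000' + '10110000010' = 000000000010110000010 (21 bits)


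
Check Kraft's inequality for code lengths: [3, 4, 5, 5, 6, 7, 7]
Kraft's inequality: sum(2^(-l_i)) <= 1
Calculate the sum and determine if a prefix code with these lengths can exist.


Sum = 2^(-3) + 2^(-4) + 2^(-5) + 2^(-5) + 2^(-6) + 2^(-7) + 2^(-7)
    = 0.125 + 0.0625 + 0.03125 + 0.03125 + 0.015625 + 0.0078125 + 0.0078125
    = 36/128 = 0.28125
Since 0.28125 <= 1, Kraft's inequality IS satisfied.
A prefix code with these lengths CAN exist.

Kraft sum = 0.28125. Satisfied.


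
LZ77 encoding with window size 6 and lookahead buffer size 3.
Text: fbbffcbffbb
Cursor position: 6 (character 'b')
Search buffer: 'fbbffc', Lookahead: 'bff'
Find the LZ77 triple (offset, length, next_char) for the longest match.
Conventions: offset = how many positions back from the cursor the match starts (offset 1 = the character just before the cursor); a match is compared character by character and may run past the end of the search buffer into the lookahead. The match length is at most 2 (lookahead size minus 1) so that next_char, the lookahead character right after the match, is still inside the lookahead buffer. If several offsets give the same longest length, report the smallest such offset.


Try each offset into the search buffer:
  offset=1 (pos 5, char 'c'): match length 0
  offset=2 (pos 4, char 'f'): match length 0
  offset=3 (pos 3, char 'f'): match length 0
  offset=4 (pos 2, char 'b'): match length 2
  offset=5 (pos 1, char 'b'): match length 1
  offset=6 (pos 0, char 'f'): match length 0
Longest match has length 2 at offset 4.
next_char = character at position 6 + 2 = 8 -> 'f'

Best match: offset=4, length=2 (matching 'bf' starting at position 2)
LZ77 triple: (4, 2, 'f')


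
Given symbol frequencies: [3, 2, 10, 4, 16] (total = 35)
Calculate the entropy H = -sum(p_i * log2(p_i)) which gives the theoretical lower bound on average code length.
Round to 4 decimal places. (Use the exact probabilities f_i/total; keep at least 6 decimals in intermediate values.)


Per-symbol terms -p_i * log2(p_i) with p_i = f_i/35:
  p = 3/35 = 0.085714: log2(p) = -3.544321, -p*log2(p) = 0.303799
  p = 2/35 = 0.057143: log2(p) = -4.129283, -p*log2(p) = 0.235959
  p = 10/35 = 0.285714: log2(p) = -1.807355, -p*log2(p) = 0.516387
  p = 4/35 = 0.114286: log2(p) = -3.129283, -p*log2(p) = 0.357632
  p = 16/35 = 0.457143: log2(p) = -1.129283, -p*log2(p) = 0.516244
H = 0.303799 + 0.235959 + 0.516387 + 0.357632 + 0.516244 = 1.930021

H = 1.93 bits/symbol


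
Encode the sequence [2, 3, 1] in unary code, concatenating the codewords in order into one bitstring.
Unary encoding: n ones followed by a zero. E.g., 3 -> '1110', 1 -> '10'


Encode each number as n ones followed by a terminating 0:
  2 -> 110 (3 bits)
  3 -> 1110 (4 bits)
  1 -> 10 (2 bits)
Total length = 3 + 4 + 2 = 9 bits.

Unary([2, 3, 1]) = 110111010 (9 bits)


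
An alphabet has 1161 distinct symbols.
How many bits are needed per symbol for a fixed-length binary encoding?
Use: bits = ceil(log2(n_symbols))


log2(1161) = 10.1812
Bracket: 2^10 = 1024 < 1161 <= 2^11 = 2048
So ceil(log2(1161)) = 11

bits = ceil(log2(1161)) = ceil(10.1812) = 11 bits


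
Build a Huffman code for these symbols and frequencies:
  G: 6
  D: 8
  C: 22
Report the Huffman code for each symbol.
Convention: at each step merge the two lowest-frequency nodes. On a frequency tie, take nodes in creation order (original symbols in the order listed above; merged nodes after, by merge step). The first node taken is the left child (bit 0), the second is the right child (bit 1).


Huffman tree construction:
Step 1: Merge G(6) + D(8) = 14
Step 2: Merge (G+D)(14) + C(22) = 36
Read each symbol's code off the tree from the root (left child = 0, right child = 1).

Codes:
  G: 00 (length 2)
  D: 01 (length 2)
  C: 1 (length 1)
Average code length: 50/36 = 1.3889 bits/symbol


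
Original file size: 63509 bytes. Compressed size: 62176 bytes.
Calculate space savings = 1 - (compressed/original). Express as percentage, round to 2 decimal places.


ratio = compressed/original = 62176/63509 = 0.979011
savings = 1 - ratio = 1 - 0.979011 = 0.020989
as a percentage: 0.020989 * 100 = 2.1%

Space savings = 1 - 62176/63509 = 2.1%


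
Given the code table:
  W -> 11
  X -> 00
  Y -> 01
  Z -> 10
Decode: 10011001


Decoding:
10 -> Z
01 -> Y
10 -> Z
01 -> Y


Result: ZYZY


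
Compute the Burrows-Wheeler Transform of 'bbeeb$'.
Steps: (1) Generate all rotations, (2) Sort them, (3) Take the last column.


Rotations (sorted):
  0: $bbeeb -> last char: b
  1: b$bbee -> last char: e
  2: bbeeb$ -> last char: $
  3: beeb$b -> last char: b
  4: eb$bbe -> last char: e
  5: eeb$bb -> last char: b


BWT = be$beb


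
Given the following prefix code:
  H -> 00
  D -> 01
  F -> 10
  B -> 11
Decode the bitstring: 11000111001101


Decoding step by step:
Bits 11 -> B
Bits 00 -> H
Bits 01 -> D
Bits 11 -> B
Bits 00 -> H
Bits 11 -> B
Bits 01 -> D


Decoded message: BHDBHBD


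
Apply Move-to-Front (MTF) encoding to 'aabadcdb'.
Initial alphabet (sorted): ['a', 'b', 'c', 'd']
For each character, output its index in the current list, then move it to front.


MTF encoding:
'a': index 0 in ['a', 'b', 'c', 'd'] -> ['a', 'b', 'c', 'd']
'a': index 0 in ['a', 'b', 'c', 'd'] -> ['a', 'b', 'c', 'd']
'b': index 1 in ['a', 'b', 'c', 'd'] -> ['b', 'a', 'c', 'd']
'a': index 1 in ['b', 'a', 'c', 'd'] -> ['a', 'b', 'c', 'd']
'd': index 3 in ['a', 'b', 'c', 'd'] -> ['d', 'a', 'b', 'c']
'c': index 3 in ['d', 'a', 'b', 'c'] -> ['c', 'd', 'a', 'b']
'd': index 1 in ['c', 'd', 'a', 'b'] -> ['d', 'c', 'a', 'b']
'b': index 3 in ['d', 'c', 'a', 'b'] -> ['b', 'd', 'c', 'a']


Output: [0, 0, 1, 1, 3, 3, 1, 3]


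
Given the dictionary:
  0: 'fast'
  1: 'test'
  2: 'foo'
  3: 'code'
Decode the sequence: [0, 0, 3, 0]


Look up each index in the dictionary:
  0 -> 'fast'
  0 -> 'fast'
  3 -> 'code'
  0 -> 'fast'

Decoded: "fast fast code fast"


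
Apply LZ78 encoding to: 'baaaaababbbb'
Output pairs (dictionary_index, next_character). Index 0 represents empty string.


LZ78 encoding steps:
Dictionary: {0: ''}
Step 1: w='' (idx 0), next='b' -> output (0, 'b'), add 'b' as idx 1
Step 2: w='' (idx 0), next='a' -> output (0, 'a'), add 'a' as idx 2
Step 3: w='a' (idx 2), next='a' -> output (2, 'a'), add 'aa' as idx 3
Step 4: w='aa' (idx 3), next='b' -> output (3, 'b'), add 'aab' as idx 4
Step 5: w='a' (idx 2), next='b' -> output (2, 'b'), add 'ab' as idx 5
Step 6: w='b' (idx 1), next='b' -> output (1, 'b'), add 'bb' as idx 6
Step 7: w='b' (idx 1), end of input -> output (1, '')


Encoded: [(0, 'b'), (0, 'a'), (2, 'a'), (3, 'b'), (2, 'b'), (1, 'b'), (1, '')]


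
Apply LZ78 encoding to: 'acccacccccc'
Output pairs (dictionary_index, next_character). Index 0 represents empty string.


LZ78 encoding steps:
Dictionary: {0: ''}
Step 1: w='' (idx 0), next='a' -> output (0, 'a'), add 'a' as idx 1
Step 2: w='' (idx 0), next='c' -> output (0, 'c'), add 'c' as idx 2
Step 3: w='c' (idx 2), next='c' -> output (2, 'c'), add 'cc' as idx 3
Step 4: w='a' (idx 1), next='c' -> output (1, 'c'), add 'ac' as idx 4
Step 5: w='cc' (idx 3), next='c' -> output (3, 'c'), add 'ccc' as idx 5
Step 6: w='cc' (idx 3), end of input -> output (3, '')


Encoded: [(0, 'a'), (0, 'c'), (2, 'c'), (1, 'c'), (3, 'c'), (3, '')]


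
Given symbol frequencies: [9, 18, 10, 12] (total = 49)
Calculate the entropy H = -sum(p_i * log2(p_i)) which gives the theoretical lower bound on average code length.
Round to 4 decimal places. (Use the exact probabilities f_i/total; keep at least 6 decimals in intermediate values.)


Per-symbol terms -p_i * log2(p_i) with p_i = f_i/49:
  p = 9/49 = 0.183673: log2(p) = -2.444785, -p*log2(p) = 0.449042
  p = 18/49 = 0.367347: log2(p) = -1.444785, -p*log2(p) = 0.530737
  p = 10/49 = 0.204082: log2(p) = -2.292782, -p*log2(p) = 0.467915
  p = 12/49 = 0.244898: log2(p) = -2.029747, -p*log2(p) = 0.497081
H = 0.449042 + 0.530737 + 0.467915 + 0.497081 = 1.944775

H = 1.9448 bits/symbol


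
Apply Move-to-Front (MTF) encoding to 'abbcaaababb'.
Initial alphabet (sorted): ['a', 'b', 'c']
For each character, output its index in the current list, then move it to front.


MTF encoding:
'a': index 0 in ['a', 'b', 'c'] -> ['a', 'b', 'c']
'b': index 1 in ['a', 'b', 'c'] -> ['b', 'a', 'c']
'b': index 0 in ['b', 'a', 'c'] -> ['b', 'a', 'c']
'c': index 2 in ['b', 'a', 'c'] -> ['c', 'b', 'a']
'a': index 2 in ['c', 'b', 'a'] -> ['a', 'c', 'b']
'a': index 0 in ['a', 'c', 'b'] -> ['a', 'c', 'b']
'a': index 0 in ['a', 'c', 'b'] -> ['a', 'c', 'b']
'b': index 2 in ['a', 'c', 'b'] -> ['b', 'a', 'c']
'a': index 1 in ['b', 'a', 'c'] -> ['a', 'b', 'c']
'b': index 1 in ['a', 'b', 'c'] -> ['b', 'a', 'c']
'b': index 0 in ['b', 'a', 'c'] -> ['b', 'a', 'c']


Output: [0, 1, 0, 2, 2, 0, 0, 2, 1, 1, 0]


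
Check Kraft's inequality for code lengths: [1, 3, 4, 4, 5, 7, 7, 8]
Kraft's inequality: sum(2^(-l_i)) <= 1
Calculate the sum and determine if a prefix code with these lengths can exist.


Sum = 2^(-1) + 2^(-3) + 2^(-4) + 2^(-4) + 2^(-5) + 2^(-7) + 2^(-7) + 2^(-8)
    = 0.5 + 0.125 + 0.0625 + 0.0625 + 0.03125 + 0.0078125 + 0.0078125 + 0.00390625
    = 205/256 = 0.80078125
Since 0.80078125 <= 1, Kraft's inequality IS satisfied.
A prefix code with these lengths CAN exist.

Kraft sum = 0.80078125. Satisfied.


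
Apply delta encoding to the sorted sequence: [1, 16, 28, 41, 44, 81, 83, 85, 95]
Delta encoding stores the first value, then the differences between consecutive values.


First value: 1
Deltas:
  16 - 1 = 15
  28 - 16 = 12
  41 - 28 = 13
  44 - 41 = 3
  81 - 44 = 37
  83 - 81 = 2
  85 - 83 = 2
  95 - 85 = 10


Delta encoded: [1, 15, 12, 13, 3, 37, 2, 2, 10]


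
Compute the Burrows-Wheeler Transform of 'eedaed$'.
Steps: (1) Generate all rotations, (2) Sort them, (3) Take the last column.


Rotations (sorted):
  0: $eedaed -> last char: d
  1: aed$eed -> last char: d
  2: d$eedae -> last char: e
  3: daed$ee -> last char: e
  4: ed$eeda -> last char: a
  5: edaed$e -> last char: e
  6: eedaed$ -> last char: $


BWT = ddeeae$


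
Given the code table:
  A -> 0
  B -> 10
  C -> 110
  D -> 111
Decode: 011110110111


Decoding:
0 -> A
111 -> D
10 -> B
110 -> C
111 -> D


Result: ADBCD


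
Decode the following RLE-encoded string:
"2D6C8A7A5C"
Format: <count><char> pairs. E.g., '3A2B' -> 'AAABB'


Expanding each <count><char> pair:
  2D -> 'DD'
  6C -> 'CCCCCC'
  8A -> 'AAAAAAAA'
  7A -> 'AAAAAAA'
  5C -> 'CCCCC'

Decoded = DDCCCCCCAAAAAAAAAAAAAAACCCCC


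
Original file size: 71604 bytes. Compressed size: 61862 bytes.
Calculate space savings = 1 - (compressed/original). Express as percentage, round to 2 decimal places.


ratio = compressed/original = 61862/71604 = 0.863946
savings = 1 - ratio = 1 - 0.863946 = 0.136054
as a percentage: 0.136054 * 100 = 13.61%

Space savings = 1 - 61862/71604 = 13.61%


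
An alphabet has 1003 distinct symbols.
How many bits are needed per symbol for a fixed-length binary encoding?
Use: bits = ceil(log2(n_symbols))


log2(1003) = 9.9701
Bracket: 2^9 = 512 < 1003 <= 2^10 = 1024
So ceil(log2(1003)) = 10

bits = ceil(log2(1003)) = ceil(9.9701) = 10 bits


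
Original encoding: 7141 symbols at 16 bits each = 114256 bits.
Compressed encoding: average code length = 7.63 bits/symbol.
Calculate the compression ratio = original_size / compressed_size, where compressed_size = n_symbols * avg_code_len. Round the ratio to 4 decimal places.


original_size = n_symbols * orig_bits = 7141 * 16 = 114256 bits
compressed_size = n_symbols * avg_code_len = 7141 * 7.63 = 54485.83 bits
ratio = original_size / compressed_size = 114256 / 54485.83 = 2.097

Compression ratio = 2.097


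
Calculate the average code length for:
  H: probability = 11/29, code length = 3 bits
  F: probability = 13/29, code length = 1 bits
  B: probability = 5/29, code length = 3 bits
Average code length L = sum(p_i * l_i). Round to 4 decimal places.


Weighted contributions p_i * l_i:
  H: (11/29) * 3 = 33/29
  F: (13/29) * 1 = 13/29
  B: (5/29) * 3 = 15/29
Sum = (33 + 13 + 15)/29 = 61/29

L = 61/29 = 2.1034 bits/symbol


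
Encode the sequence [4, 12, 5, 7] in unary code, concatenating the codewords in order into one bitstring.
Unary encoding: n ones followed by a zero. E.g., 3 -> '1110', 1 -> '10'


Encode each number as n ones followed by a terminating 0:
  4 -> 11110 (5 bits)
  12 -> 1111111111110 (13 bits)
  5 -> 111110 (6 bits)
  7 -> 11111110 (8 bits)
Total length = 5 + 13 + 6 + 8 = 32 bits.

Unary([4, 12, 5, 7]) = 11110111111111111011111011111110 (32 bits)


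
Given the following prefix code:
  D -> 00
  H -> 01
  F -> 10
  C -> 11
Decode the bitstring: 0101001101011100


Decoding step by step:
Bits 01 -> H
Bits 01 -> H
Bits 00 -> D
Bits 11 -> C
Bits 01 -> H
Bits 01 -> H
Bits 11 -> C
Bits 00 -> D


Decoded message: HHDCHHCD


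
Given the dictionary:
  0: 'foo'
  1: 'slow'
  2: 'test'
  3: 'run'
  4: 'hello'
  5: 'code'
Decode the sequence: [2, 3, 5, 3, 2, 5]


Look up each index in the dictionary:
  2 -> 'test'
  3 -> 'run'
  5 -> 'code'
  3 -> 'run'
  2 -> 'test'
  5 -> 'code'

Decoded: "test run code run test code"


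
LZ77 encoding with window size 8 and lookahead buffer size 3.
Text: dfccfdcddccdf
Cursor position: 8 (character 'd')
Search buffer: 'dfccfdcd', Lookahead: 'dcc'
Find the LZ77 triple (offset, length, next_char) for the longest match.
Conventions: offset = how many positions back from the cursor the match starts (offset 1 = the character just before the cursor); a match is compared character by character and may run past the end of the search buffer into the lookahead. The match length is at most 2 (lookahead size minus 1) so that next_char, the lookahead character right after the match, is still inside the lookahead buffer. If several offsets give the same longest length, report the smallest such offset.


Try each offset into the search buffer:
  offset=1 (pos 7, char 'd'): match length 1
  offset=2 (pos 6, char 'c'): match length 0
  offset=3 (pos 5, char 'd'): match length 2
  offset=4 (pos 4, char 'f'): match length 0
  offset=5 (pos 3, char 'c'): match length 0
  offset=6 (pos 2, char 'c'): match length 0
  offset=7 (pos 1, char 'f'): match length 0
  offset=8 (pos 0, char 'd'): match length 1
Longest match has length 2 at offset 3.
next_char = character at position 8 + 2 = 10 -> 'c'

Best match: offset=3, length=2 (matching 'dc' starting at position 5)
LZ77 triple: (3, 2, 'c')


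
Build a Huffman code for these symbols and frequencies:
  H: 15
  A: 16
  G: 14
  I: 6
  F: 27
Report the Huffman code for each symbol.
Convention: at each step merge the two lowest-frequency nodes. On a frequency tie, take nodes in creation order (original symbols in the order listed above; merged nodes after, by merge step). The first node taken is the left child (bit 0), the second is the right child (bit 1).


Huffman tree construction:
Step 1: Merge I(6) + G(14) = 20
Step 2: Merge H(15) + A(16) = 31
Step 3: Merge (I+G)(20) + F(27) = 47
Step 4: Merge (H+A)(31) + ((I+G)+F)(47) = 78
Read each symbol's code off the tree from the root (left child = 0, right child = 1).

Codes:
  H: 00 (length 2)
  A: 01 (length 2)
  G: 101 (length 3)
  I: 100 (length 3)
  F: 11 (length 2)
Average code length: 176/78 = 2.2564 bits/symbol


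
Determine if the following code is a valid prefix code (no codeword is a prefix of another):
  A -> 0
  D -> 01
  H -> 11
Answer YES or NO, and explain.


Checking each pair (does one codeword prefix another?):
  A='0' vs D='01': prefix -- VIOLATION

NO -- this is NOT a valid prefix code. A (0) is a prefix of D (01).


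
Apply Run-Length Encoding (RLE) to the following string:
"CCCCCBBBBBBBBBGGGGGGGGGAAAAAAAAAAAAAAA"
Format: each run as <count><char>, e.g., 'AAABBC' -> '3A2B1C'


Scanning runs left to right:
  i=0: run of 'C' x 5 -> '5C'
  i=5: run of 'B' x 9 -> '9B'
  i=14: run of 'G' x 9 -> '9G'
  i=23: run of 'A' x 15 -> '15A'

RLE = 5C9B9G15A


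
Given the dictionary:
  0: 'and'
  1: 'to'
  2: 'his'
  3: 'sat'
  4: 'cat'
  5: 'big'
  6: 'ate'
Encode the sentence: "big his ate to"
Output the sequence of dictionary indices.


Look up each word in the dictionary:
  'big' -> 5
  'his' -> 2
  'ate' -> 6
  'to' -> 1

Encoded: [5, 2, 6, 1]


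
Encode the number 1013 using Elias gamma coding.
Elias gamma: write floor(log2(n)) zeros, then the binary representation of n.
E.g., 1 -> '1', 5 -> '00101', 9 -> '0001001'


num_bits = floor(log2(1013)) + 1 = 10
leading_zeros = num_bits - 1 = 9
binary(1013) = 1111110101

Elias gamma(1013) = '000000000' + '1111110101' = 0000000001111110101 (19 bits)


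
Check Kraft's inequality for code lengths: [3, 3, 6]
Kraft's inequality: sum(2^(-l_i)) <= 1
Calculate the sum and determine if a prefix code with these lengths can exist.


Sum = 2^(-3) + 2^(-3) + 2^(-6)
    = 0.125 + 0.125 + 0.015625
    = 17/64 = 0.265625
Since 0.265625 <= 1, Kraft's inequality IS satisfied.
A prefix code with these lengths CAN exist.

Kraft sum = 0.265625. Satisfied.


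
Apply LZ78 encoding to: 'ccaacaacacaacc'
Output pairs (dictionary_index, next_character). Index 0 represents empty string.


LZ78 encoding steps:
Dictionary: {0: ''}
Step 1: w='' (idx 0), next='c' -> output (0, 'c'), add 'c' as idx 1
Step 2: w='c' (idx 1), next='a' -> output (1, 'a'), add 'ca' as idx 2
Step 3: w='' (idx 0), next='a' -> output (0, 'a'), add 'a' as idx 3
Step 4: w='ca' (idx 2), next='a' -> output (2, 'a'), add 'caa' as idx 4
Step 5: w='ca' (idx 2), next='c' -> output (2, 'c'), add 'cac' as idx 5
Step 6: w='a' (idx 3), next='a' -> output (3, 'a'), add 'aa' as idx 6
Step 7: w='c' (idx 1), next='c' -> output (1, 'c'), add 'cc' as idx 7


Encoded: [(0, 'c'), (1, 'a'), (0, 'a'), (2, 'a'), (2, 'c'), (3, 'a'), (1, 'c')]


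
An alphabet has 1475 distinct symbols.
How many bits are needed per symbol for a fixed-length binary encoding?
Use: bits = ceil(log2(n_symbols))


log2(1475) = 10.5265
Bracket: 2^10 = 1024 < 1475 <= 2^11 = 2048
So ceil(log2(1475)) = 11

bits = ceil(log2(1475)) = ceil(10.5265) = 11 bits


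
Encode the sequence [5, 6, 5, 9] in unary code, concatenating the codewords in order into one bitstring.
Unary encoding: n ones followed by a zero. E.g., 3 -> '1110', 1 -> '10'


Encode each number as n ones followed by a terminating 0:
  5 -> 111110 (6 bits)
  6 -> 1111110 (7 bits)
  5 -> 111110 (6 bits)
  9 -> 1111111110 (10 bits)
Total length = 6 + 7 + 6 + 10 = 29 bits.

Unary([5, 6, 5, 9]) = 11111011111101111101111111110 (29 bits)


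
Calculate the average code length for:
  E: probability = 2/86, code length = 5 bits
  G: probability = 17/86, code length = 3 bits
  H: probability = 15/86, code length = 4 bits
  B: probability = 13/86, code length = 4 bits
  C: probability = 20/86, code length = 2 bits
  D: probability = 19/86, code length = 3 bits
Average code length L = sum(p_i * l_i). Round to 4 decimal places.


Weighted contributions p_i * l_i:
  E: (2/86) * 5 = 10/86
  G: (17/86) * 3 = 51/86
  H: (15/86) * 4 = 60/86
  B: (13/86) * 4 = 52/86
  C: (20/86) * 2 = 40/86
  D: (19/86) * 3 = 57/86
Sum = (10 + 51 + 60 + 52 + 40 + 57)/86 = 270/86

L = 270/86 = 3.1395 bits/symbol


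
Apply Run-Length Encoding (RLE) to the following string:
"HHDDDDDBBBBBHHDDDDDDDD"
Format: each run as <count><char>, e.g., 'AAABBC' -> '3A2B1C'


Scanning runs left to right:
  i=0: run of 'H' x 2 -> '2H'
  i=2: run of 'D' x 5 -> '5D'
  i=7: run of 'B' x 5 -> '5B'
  i=12: run of 'H' x 2 -> '2H'
  i=14: run of 'D' x 8 -> '8D'

RLE = 2H5D5B2H8D


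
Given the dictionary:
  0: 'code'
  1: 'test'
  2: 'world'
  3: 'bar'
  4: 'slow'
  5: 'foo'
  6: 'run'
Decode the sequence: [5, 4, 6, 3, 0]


Look up each index in the dictionary:
  5 -> 'foo'
  4 -> 'slow'
  6 -> 'run'
  3 -> 'bar'
  0 -> 'code'

Decoded: "foo slow run bar code"


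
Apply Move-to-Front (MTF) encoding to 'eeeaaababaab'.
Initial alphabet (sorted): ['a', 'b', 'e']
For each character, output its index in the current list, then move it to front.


MTF encoding:
'e': index 2 in ['a', 'b', 'e'] -> ['e', 'a', 'b']
'e': index 0 in ['e', 'a', 'b'] -> ['e', 'a', 'b']
'e': index 0 in ['e', 'a', 'b'] -> ['e', 'a', 'b']
'a': index 1 in ['e', 'a', 'b'] -> ['a', 'e', 'b']
'a': index 0 in ['a', 'e', 'b'] -> ['a', 'e', 'b']
'a': index 0 in ['a', 'e', 'b'] -> ['a', 'e', 'b']
'b': index 2 in ['a', 'e', 'b'] -> ['b', 'a', 'e']
'a': index 1 in ['b', 'a', 'e'] -> ['a', 'b', 'e']
'b': index 1 in ['a', 'b', 'e'] -> ['b', 'a', 'e']
'a': index 1 in ['b', 'a', 'e'] -> ['a', 'b', 'e']
'a': index 0 in ['a', 'b', 'e'] -> ['a', 'b', 'e']
'b': index 1 in ['a', 'b', 'e'] -> ['b', 'a', 'e']


Output: [2, 0, 0, 1, 0, 0, 2, 1, 1, 1, 0, 1]


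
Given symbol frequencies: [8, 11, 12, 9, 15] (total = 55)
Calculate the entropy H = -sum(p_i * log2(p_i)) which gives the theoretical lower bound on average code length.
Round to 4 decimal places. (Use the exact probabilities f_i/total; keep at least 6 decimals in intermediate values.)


Per-symbol terms -p_i * log2(p_i) with p_i = f_i/55:
  p = 8/55 = 0.145455: log2(p) = -2.781360, -p*log2(p) = 0.404561
  p = 11/55 = 0.200000: log2(p) = -2.321928, -p*log2(p) = 0.464386
  p = 12/55 = 0.218182: log2(p) = -2.196397, -p*log2(p) = 0.479214
  p = 9/55 = 0.163636: log2(p) = -2.611435, -p*log2(p) = 0.427326
  p = 15/55 = 0.272727: log2(p) = -1.874469, -p*log2(p) = 0.511219
H = 0.404561 + 0.464386 + 0.479214 + 0.427326 + 0.511219 = 2.286706

H = 2.2867 bits/symbol


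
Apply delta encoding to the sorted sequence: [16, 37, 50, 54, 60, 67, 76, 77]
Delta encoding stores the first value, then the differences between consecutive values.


First value: 16
Deltas:
  37 - 16 = 21
  50 - 37 = 13
  54 - 50 = 4
  60 - 54 = 6
  67 - 60 = 7
  76 - 67 = 9
  77 - 76 = 1


Delta encoded: [16, 21, 13, 4, 6, 7, 9, 1]


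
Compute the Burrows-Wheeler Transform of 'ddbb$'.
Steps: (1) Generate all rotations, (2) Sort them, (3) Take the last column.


Rotations (sorted):
  0: $ddbb -> last char: b
  1: b$ddb -> last char: b
  2: bb$dd -> last char: d
  3: dbb$d -> last char: d
  4: ddbb$ -> last char: $


BWT = bbdd$


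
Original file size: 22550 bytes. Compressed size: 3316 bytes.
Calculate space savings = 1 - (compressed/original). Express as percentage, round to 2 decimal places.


ratio = compressed/original = 3316/22550 = 0.147051
savings = 1 - ratio = 1 - 0.147051 = 0.852949
as a percentage: 0.852949 * 100 = 85.29%

Space savings = 1 - 3316/22550 = 85.29%


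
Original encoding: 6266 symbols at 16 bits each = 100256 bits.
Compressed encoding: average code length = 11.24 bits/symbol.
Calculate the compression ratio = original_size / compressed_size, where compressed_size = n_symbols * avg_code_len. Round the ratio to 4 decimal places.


original_size = n_symbols * orig_bits = 6266 * 16 = 100256 bits
compressed_size = n_symbols * avg_code_len = 6266 * 11.24 = 70429.84 bits
ratio = original_size / compressed_size = 100256 / 70429.84 = 1.4235

Compression ratio = 1.4235


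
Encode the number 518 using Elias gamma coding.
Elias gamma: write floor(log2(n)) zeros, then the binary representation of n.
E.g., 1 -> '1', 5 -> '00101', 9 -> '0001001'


num_bits = floor(log2(518)) + 1 = 10
leading_zeros = num_bits - 1 = 9
binary(518) = 1000000110

Elias gamma(518) = '000000000' + '1000000110' = 0000000001000000110 (19 bits)


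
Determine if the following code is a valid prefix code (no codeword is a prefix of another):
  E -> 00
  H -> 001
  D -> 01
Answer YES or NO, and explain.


Checking each pair (does one codeword prefix another?):
  E='00' vs H='001': prefix -- VIOLATION

NO -- this is NOT a valid prefix code. E (00) is a prefix of H (001).


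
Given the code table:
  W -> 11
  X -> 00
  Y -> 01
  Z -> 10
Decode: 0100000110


Decoding:
01 -> Y
00 -> X
00 -> X
01 -> Y
10 -> Z


Result: YXXYZ


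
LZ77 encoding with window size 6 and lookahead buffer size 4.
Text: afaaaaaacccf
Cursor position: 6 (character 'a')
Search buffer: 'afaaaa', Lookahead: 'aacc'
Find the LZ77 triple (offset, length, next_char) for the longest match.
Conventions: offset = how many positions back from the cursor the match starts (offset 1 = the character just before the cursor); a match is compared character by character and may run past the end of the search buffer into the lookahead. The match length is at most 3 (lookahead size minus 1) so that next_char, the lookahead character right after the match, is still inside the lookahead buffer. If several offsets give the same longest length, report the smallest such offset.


Try each offset into the search buffer:
  offset=1 (pos 5, char 'a'): match length 2
  offset=2 (pos 4, char 'a'): match length 2
  offset=3 (pos 3, char 'a'): match length 2
  offset=4 (pos 2, char 'a'): match length 2
  offset=5 (pos 1, char 'f'): match length 0
  offset=6 (pos 0, char 'a'): match length 1
Longest match has length 2, found at offsets 1, 2, 3, 4; take the smallest, offset 1.
next_char = character at position 6 + 2 = 8 -> 'c'

Best match: offset=1, length=2 (matching 'aa' starting at position 5)
LZ77 triple: (1, 2, 'c')


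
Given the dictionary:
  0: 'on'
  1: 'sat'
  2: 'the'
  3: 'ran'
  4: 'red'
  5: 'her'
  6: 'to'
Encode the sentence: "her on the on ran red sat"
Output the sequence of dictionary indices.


Look up each word in the dictionary:
  'her' -> 5
  'on' -> 0
  'the' -> 2
  'on' -> 0
  'ran' -> 3
  'red' -> 4
  'sat' -> 1

Encoded: [5, 0, 2, 0, 3, 4, 1]


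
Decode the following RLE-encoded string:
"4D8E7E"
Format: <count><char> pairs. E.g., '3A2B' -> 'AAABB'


Expanding each <count><char> pair:
  4D -> 'DDDD'
  8E -> 'EEEEEEEE'
  7E -> 'EEEEEEE'

Decoded = DDDDEEEEEEEEEEEEEEE


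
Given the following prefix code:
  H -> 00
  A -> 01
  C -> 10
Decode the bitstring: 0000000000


Decoding step by step:
Bits 00 -> H
Bits 00 -> H
Bits 00 -> H
Bits 00 -> H
Bits 00 -> H


Decoded message: HHHHH


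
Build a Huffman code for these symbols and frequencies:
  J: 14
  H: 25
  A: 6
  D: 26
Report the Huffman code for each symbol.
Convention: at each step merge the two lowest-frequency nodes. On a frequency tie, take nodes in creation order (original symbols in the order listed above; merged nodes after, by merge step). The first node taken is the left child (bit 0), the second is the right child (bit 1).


Huffman tree construction:
Step 1: Merge A(6) + J(14) = 20
Step 2: Merge (A+J)(20) + H(25) = 45
Step 3: Merge D(26) + ((A+J)+H)(45) = 71
Read each symbol's code off the tree from the root (left child = 0, right child = 1).

Codes:
  J: 101 (length 3)
  H: 11 (length 2)
  A: 100 (length 3)
  D: 0 (length 1)
Average code length: 136/71 = 1.9155 bits/symbol


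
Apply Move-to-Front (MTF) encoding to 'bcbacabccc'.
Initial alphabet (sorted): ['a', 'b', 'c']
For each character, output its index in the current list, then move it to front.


MTF encoding:
'b': index 1 in ['a', 'b', 'c'] -> ['b', 'a', 'c']
'c': index 2 in ['b', 'a', 'c'] -> ['c', 'b', 'a']
'b': index 1 in ['c', 'b', 'a'] -> ['b', 'c', 'a']
'a': index 2 in ['b', 'c', 'a'] -> ['a', 'b', 'c']
'c': index 2 in ['a', 'b', 'c'] -> ['c', 'a', 'b']
'a': index 1 in ['c', 'a', 'b'] -> ['a', 'c', 'b']
'b': index 2 in ['a', 'c', 'b'] -> ['b', 'a', 'c']
'c': index 2 in ['b', 'a', 'c'] -> ['c', 'b', 'a']
'c': index 0 in ['c', 'b', 'a'] -> ['c', 'b', 'a']
'c': index 0 in ['c', 'b', 'a'] -> ['c', 'b', 'a']


Output: [1, 2, 1, 2, 2, 1, 2, 2, 0, 0]


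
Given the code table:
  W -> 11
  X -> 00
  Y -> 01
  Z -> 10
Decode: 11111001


Decoding:
11 -> W
11 -> W
10 -> Z
01 -> Y


Result: WWZY


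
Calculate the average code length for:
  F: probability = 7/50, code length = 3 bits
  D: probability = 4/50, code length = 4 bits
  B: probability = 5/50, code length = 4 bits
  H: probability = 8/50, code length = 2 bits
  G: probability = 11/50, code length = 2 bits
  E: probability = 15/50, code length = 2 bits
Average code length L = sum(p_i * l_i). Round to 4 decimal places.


Weighted contributions p_i * l_i:
  F: (7/50) * 3 = 21/50
  D: (4/50) * 4 = 16/50
  B: (5/50) * 4 = 20/50
  H: (8/50) * 2 = 16/50
  G: (11/50) * 2 = 22/50
  E: (15/50) * 2 = 30/50
Sum = (21 + 16 + 20 + 16 + 22 + 30)/50 = 125/50

L = 125/50 = 2.5000 bits/symbol


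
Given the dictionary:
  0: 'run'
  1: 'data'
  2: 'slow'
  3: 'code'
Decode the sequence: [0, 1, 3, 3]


Look up each index in the dictionary:
  0 -> 'run'
  1 -> 'data'
  3 -> 'code'
  3 -> 'code'

Decoded: "run data code code"


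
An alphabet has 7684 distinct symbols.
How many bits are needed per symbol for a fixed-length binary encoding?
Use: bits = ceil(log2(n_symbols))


log2(7684) = 12.9076
Bracket: 2^12 = 4096 < 7684 <= 2^13 = 8192
So ceil(log2(7684)) = 13

bits = ceil(log2(7684)) = ceil(12.9076) = 13 bits


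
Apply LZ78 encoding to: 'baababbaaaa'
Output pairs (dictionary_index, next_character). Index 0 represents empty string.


LZ78 encoding steps:
Dictionary: {0: ''}
Step 1: w='' (idx 0), next='b' -> output (0, 'b'), add 'b' as idx 1
Step 2: w='' (idx 0), next='a' -> output (0, 'a'), add 'a' as idx 2
Step 3: w='a' (idx 2), next='b' -> output (2, 'b'), add 'ab' as idx 3
Step 4: w='ab' (idx 3), next='b' -> output (3, 'b'), add 'abb' as idx 4
Step 5: w='a' (idx 2), next='a' -> output (2, 'a'), add 'aa' as idx 5
Step 6: w='aa' (idx 5), end of input -> output (5, '')


Encoded: [(0, 'b'), (0, 'a'), (2, 'b'), (3, 'b'), (2, 'a'), (5, '')]


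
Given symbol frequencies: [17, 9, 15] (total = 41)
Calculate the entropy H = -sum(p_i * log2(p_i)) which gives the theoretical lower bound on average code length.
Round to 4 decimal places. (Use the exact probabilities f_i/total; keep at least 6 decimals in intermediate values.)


Per-symbol terms -p_i * log2(p_i) with p_i = f_i/41:
  p = 17/41 = 0.414634: log2(p) = -1.270089, -p*log2(p) = 0.526622
  p = 9/41 = 0.219512: log2(p) = -2.187627, -p*log2(p) = 0.480211
  p = 15/41 = 0.365854: log2(p) = -1.450661, -p*log2(p) = 0.530730
H = 0.526622 + 0.480211 + 0.530730 = 1.537563

H = 1.5376 bits/symbol


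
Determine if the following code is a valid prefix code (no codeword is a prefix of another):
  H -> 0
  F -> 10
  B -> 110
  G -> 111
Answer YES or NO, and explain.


Checking each pair (does one codeword prefix another?):
  H='0' vs F='10': no prefix
  H='0' vs B='110': no prefix
  H='0' vs G='111': no prefix
  F='10' vs H='0': no prefix
  F='10' vs B='110': no prefix
  F='10' vs G='111': no prefix
  B='110' vs H='0': no prefix
  B='110' vs F='10': no prefix
  B='110' vs G='111': no prefix
  G='111' vs H='0': no prefix
  G='111' vs F='10': no prefix
  G='111' vs B='110': no prefix
No violation found over all pairs.

YES -- this is a valid prefix code. No codeword is a prefix of any other codeword.


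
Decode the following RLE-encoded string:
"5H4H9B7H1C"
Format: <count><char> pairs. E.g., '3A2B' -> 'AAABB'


Expanding each <count><char> pair:
  5H -> 'HHHHH'
  4H -> 'HHHH'
  9B -> 'BBBBBBBBB'
  7H -> 'HHHHHHH'
  1C -> 'C'

Decoded = HHHHHHHHHBBBBBBBBBHHHHHHHC


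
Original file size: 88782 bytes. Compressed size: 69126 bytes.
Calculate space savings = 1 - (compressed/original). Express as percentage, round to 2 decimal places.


ratio = compressed/original = 69126/88782 = 0.778604
savings = 1 - ratio = 1 - 0.778604 = 0.221396
as a percentage: 0.221396 * 100 = 22.14%

Space savings = 1 - 69126/88782 = 22.14%


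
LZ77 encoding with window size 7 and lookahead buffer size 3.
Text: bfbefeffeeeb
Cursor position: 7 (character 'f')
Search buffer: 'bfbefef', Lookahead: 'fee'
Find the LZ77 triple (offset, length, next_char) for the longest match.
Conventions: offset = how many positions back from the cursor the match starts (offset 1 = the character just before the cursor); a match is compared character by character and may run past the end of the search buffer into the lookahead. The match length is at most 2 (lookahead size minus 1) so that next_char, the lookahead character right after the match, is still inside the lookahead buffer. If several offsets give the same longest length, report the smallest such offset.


Try each offset into the search buffer:
  offset=1 (pos 6, char 'f'): match length 1
  offset=2 (pos 5, char 'e'): match length 0
  offset=3 (pos 4, char 'f'): match length 2
  offset=4 (pos 3, char 'e'): match length 0
  offset=5 (pos 2, char 'b'): match length 0
  offset=6 (pos 1, char 'f'): match length 1
  offset=7 (pos 0, char 'b'): match length 0
Longest match has length 2 at offset 3.
next_char = character at position 7 + 2 = 9 -> 'e'

Best match: offset=3, length=2 (matching 'fe' starting at position 4)
LZ77 triple: (3, 2, 'e')


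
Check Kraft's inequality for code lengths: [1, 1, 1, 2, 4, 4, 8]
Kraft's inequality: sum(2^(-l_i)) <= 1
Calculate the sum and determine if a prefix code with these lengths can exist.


Sum = 2^(-1) + 2^(-1) + 2^(-1) + 2^(-2) + 2^(-4) + 2^(-4) + 2^(-8)
    = 0.5 + 0.5 + 0.5 + 0.25 + 0.0625 + 0.0625 + 0.00390625
    = 481/256 = 1.87890625
Since 1.87890625 > 1, Kraft's inequality is NOT satisfied.
A prefix code with these lengths CANNOT exist.

Kraft sum = 1.87890625. Not satisfied.


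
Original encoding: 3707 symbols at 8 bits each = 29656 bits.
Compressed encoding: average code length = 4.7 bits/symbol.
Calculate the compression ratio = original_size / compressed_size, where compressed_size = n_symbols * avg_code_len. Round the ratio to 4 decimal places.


original_size = n_symbols * orig_bits = 3707 * 8 = 29656 bits
compressed_size = n_symbols * avg_code_len = 3707 * 4.7 = 17422.9 bits
ratio = original_size / compressed_size = 29656 / 17422.9 = 1.7021

Compression ratio = 1.7021


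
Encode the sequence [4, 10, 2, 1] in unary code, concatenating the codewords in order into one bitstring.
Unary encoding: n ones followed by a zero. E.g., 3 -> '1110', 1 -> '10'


Encode each number as n ones followed by a terminating 0:
  4 -> 11110 (5 bits)
  10 -> 11111111110 (11 bits)
  2 -> 110 (3 bits)
  1 -> 10 (2 bits)
Total length = 5 + 11 + 3 + 2 = 21 bits.

Unary([4, 10, 2, 1]) = 111101111111111011010 (21 bits)


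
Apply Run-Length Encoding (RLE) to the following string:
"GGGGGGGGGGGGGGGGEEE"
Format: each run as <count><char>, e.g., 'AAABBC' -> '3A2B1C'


Scanning runs left to right:
  i=0: run of 'G' x 16 -> '16G'
  i=16: run of 'E' x 3 -> '3E'

RLE = 16G3E


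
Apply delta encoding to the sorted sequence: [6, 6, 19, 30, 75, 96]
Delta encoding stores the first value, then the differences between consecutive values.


First value: 6
Deltas:
  6 - 6 = 0
  19 - 6 = 13
  30 - 19 = 11
  75 - 30 = 45
  96 - 75 = 21


Delta encoded: [6, 0, 13, 11, 45, 21]


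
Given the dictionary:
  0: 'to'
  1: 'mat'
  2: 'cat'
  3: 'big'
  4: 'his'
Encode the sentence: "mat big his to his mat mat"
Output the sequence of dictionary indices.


Look up each word in the dictionary:
  'mat' -> 1
  'big' -> 3
  'his' -> 4
  'to' -> 0
  'his' -> 4
  'mat' -> 1
  'mat' -> 1

Encoded: [1, 3, 4, 0, 4, 1, 1]


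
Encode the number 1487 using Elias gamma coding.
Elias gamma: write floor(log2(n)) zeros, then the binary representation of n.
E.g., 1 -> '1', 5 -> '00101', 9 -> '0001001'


num_bits = floor(log2(1487)) + 1 = 11
leading_zeros = num_bits - 1 = 10
binary(1487) = 10111001111

Elias gamma(1487) = '0000000000' + '10111001111' = 000000000010111001111 (21 bits)


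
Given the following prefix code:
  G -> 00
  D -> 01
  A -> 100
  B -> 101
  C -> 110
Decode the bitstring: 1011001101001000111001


Decoding step by step:
Bits 101 -> B
Bits 100 -> A
Bits 110 -> C
Bits 100 -> A
Bits 100 -> A
Bits 01 -> D
Bits 110 -> C
Bits 01 -> D


Decoded message: BACAADCD


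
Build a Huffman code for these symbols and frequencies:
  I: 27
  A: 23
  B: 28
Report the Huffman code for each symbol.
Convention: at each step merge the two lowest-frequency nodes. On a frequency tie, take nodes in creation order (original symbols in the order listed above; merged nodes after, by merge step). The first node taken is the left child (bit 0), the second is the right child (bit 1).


Huffman tree construction:
Step 1: Merge A(23) + I(27) = 50
Step 2: Merge B(28) + (A+I)(50) = 78
Read each symbol's code off the tree from the root (left child = 0, right child = 1).

Codes:
  I: 11 (length 2)
  A: 10 (length 2)
  B: 0 (length 1)
Average code length: 128/78 = 1.6410 bits/symbol


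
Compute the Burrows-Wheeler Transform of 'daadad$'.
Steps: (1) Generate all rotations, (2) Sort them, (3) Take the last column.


Rotations (sorted):
  0: $daadad -> last char: d
  1: aadad$d -> last char: d
  2: ad$daad -> last char: d
  3: adad$da -> last char: a
  4: d$daada -> last char: a
  5: daadad$ -> last char: $
  6: dad$daa -> last char: a


BWT = dddaa$a


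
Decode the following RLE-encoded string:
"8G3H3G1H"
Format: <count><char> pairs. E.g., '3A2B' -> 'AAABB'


Expanding each <count><char> pair:
  8G -> 'GGGGGGGG'
  3H -> 'HHH'
  3G -> 'GGG'
  1H -> 'H'

Decoded = GGGGGGGGHHHGGGH


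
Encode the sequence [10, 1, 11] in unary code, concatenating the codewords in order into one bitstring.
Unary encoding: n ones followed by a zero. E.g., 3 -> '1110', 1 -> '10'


Encode each number as n ones followed by a terminating 0:
  10 -> 11111111110 (11 bits)
  1 -> 10 (2 bits)
  11 -> 111111111110 (12 bits)
Total length = 11 + 2 + 12 = 25 bits.

Unary([10, 1, 11]) = 1111111111010111111111110 (25 bits)


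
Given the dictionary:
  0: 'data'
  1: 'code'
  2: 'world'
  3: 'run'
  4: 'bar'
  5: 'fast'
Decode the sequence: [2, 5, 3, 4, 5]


Look up each index in the dictionary:
  2 -> 'world'
  5 -> 'fast'
  3 -> 'run'
  4 -> 'bar'
  5 -> 'fast'

Decoded: "world fast run bar fast"


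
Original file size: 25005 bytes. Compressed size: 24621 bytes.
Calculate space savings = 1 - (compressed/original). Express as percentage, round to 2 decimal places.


ratio = compressed/original = 24621/25005 = 0.984643
savings = 1 - ratio = 1 - 0.984643 = 0.015357
as a percentage: 0.015357 * 100 = 1.54%

Space savings = 1 - 24621/25005 = 1.54%


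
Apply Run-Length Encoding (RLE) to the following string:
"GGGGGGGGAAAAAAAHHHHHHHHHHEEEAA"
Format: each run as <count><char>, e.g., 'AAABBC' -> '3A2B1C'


Scanning runs left to right:
  i=0: run of 'G' x 8 -> '8G'
  i=8: run of 'A' x 7 -> '7A'
  i=15: run of 'H' x 10 -> '10H'
  i=25: run of 'E' x 3 -> '3E'
  i=28: run of 'A' x 2 -> '2A'

RLE = 8G7A10H3E2A


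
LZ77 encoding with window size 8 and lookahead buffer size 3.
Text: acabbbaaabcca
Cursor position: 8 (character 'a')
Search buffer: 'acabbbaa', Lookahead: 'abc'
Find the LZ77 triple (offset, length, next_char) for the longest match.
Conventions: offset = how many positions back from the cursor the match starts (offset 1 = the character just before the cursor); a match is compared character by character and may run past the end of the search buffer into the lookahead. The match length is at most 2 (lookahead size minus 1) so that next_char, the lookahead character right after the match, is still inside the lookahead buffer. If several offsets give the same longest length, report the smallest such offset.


Try each offset into the search buffer:
  offset=1 (pos 7, char 'a'): match length 1
  offset=2 (pos 6, char 'a'): match length 1
  offset=3 (pos 5, char 'b'): match length 0
  offset=4 (pos 4, char 'b'): match length 0
  offset=5 (pos 3, char 'b'): match length 0
  offset=6 (pos 2, char 'a'): match length 2
  offset=7 (pos 1, char 'c'): match length 0
  offset=8 (pos 0, char 'a'): match length 1
Longest match has length 2 at offset 6.
next_char = character at position 8 + 2 = 10 -> 'c'

Best match: offset=6, length=2 (matching 'ab' starting at position 2)
LZ77 triple: (6, 2, 'c')
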